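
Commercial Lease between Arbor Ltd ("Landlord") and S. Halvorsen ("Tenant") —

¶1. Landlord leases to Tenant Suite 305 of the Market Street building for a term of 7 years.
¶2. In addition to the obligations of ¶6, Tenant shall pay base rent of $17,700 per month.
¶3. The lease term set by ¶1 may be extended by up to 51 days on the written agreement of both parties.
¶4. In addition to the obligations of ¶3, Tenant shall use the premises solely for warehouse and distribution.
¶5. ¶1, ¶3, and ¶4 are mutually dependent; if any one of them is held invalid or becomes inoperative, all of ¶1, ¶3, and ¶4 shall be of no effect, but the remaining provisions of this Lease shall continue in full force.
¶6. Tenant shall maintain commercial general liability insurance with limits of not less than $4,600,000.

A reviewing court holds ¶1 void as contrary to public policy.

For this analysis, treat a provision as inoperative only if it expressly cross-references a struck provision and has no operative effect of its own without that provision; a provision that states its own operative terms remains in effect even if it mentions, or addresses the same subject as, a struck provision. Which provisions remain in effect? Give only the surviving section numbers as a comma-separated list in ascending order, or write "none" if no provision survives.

2, 5, 6

¶1 is struck. The whole of ¶3 is the extension of the lease term, defined by reference to ¶1, so ¶3 cannot stand once ¶1 is removed. ¶5 declares ¶1, ¶3, and ¶4 mutually dependent; since one of them has fallen, all of them are of no effect. That brings down ¶4 as well. The remainder continues in force under ¶5. ¶2, ¶5, and ¶6 remain in effect.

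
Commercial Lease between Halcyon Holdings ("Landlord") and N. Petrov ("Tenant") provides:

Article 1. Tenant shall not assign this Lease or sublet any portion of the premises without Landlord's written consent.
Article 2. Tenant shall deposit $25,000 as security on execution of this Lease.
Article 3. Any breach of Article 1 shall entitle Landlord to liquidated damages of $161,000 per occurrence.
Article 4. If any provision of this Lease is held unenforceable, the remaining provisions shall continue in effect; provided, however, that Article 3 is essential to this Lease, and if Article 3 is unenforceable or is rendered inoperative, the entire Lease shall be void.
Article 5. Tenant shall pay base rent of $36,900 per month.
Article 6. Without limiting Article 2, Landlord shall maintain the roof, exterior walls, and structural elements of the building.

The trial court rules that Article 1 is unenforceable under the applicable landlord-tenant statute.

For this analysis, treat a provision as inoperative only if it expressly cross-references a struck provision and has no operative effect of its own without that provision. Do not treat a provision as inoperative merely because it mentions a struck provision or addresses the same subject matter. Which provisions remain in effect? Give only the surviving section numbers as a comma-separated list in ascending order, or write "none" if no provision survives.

Article 1 is struck. The whole of Article 3 is the liquidated-damages amount, defined by reference to Article 1, so Article 3 cannot stand once Article 1 is removed. Article 4 makes Article 3 an essential term, and Article 3 has been rendered inoperative by the cascade; under Article 4, the entire Lease is therefore void. No provision of the Lease survives.

none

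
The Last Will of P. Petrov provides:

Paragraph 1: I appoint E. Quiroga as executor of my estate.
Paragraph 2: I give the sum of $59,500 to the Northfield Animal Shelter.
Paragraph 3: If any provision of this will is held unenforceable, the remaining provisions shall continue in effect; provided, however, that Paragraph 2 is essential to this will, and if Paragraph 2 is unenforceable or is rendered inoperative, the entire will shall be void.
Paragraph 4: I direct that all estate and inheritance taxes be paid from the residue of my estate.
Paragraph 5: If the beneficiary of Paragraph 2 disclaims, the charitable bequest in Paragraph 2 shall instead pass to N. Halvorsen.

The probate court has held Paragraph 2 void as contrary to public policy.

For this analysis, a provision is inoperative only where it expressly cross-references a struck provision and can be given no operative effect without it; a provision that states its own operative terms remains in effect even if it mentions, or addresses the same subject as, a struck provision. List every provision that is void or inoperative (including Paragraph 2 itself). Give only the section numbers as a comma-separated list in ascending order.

1, 2, 3, 4, 5

Paragraph 2 is struck. Paragraph 5 operates only by reference to Paragraph 2, so it falls with Paragraph 2. Paragraph 3 makes Paragraph 2 an essential term, and Paragraph 2 is the provision held invalid; under Paragraph 3, the entire will is therefore void. No provision of the will survives.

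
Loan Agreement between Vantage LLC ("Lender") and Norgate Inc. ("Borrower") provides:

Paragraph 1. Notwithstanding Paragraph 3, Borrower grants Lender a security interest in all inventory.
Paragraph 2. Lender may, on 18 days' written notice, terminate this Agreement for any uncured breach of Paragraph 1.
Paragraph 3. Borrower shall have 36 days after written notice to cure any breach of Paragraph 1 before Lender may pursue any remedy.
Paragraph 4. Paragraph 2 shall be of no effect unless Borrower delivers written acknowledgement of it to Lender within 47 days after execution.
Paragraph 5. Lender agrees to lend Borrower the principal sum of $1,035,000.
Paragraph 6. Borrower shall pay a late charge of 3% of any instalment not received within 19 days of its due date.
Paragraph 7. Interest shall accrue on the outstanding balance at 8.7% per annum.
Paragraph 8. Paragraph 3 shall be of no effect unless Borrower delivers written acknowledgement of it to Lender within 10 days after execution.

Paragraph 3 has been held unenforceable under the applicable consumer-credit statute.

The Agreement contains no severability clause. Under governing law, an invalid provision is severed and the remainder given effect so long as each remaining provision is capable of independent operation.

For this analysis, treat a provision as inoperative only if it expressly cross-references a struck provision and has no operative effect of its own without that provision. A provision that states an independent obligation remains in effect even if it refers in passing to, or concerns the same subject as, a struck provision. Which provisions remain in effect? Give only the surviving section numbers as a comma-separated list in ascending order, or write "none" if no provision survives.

Paragraph 3 is struck. Paragraph 8 has no operative effect of its own apart from Paragraph 3 and is therefore inoperative. Paragraph 1 mentions Paragraph 3 but its own obligation stands independently of Paragraph 3, so Paragraph 1 is not affected. Under the stated default rule, only provisions that cannot operate independently fall away; the rest are enforced. Paragraph 1, Paragraph 2, Paragraph 4, Paragraph 5, Paragraph 6, and Paragraph 7 remain in effect.

1, 2, 4, 5, 6, 7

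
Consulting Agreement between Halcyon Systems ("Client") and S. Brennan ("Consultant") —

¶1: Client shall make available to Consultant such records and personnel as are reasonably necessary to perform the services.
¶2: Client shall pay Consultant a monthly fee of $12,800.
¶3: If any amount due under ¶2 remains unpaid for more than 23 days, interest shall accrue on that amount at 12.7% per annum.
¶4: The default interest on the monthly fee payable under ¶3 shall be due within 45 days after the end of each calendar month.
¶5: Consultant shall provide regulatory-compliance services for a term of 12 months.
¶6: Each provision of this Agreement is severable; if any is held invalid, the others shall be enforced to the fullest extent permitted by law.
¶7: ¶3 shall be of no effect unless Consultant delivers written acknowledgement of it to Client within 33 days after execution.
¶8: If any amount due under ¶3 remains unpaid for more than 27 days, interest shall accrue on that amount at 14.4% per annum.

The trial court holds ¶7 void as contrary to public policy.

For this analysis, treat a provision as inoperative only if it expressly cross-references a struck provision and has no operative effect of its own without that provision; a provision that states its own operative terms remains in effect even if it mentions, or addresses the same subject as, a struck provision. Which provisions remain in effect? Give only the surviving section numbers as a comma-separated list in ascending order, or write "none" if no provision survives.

¶7 is struck. No other provision's operative terms depend on ¶7. Under the severability clause in ¶6, the remaining provisions continue in force. The provisions still in force are ¶1, ¶2, ¶3, ¶4, ¶5, ¶6, and ¶8.

1, 2, 3, 4, 5, 6, 8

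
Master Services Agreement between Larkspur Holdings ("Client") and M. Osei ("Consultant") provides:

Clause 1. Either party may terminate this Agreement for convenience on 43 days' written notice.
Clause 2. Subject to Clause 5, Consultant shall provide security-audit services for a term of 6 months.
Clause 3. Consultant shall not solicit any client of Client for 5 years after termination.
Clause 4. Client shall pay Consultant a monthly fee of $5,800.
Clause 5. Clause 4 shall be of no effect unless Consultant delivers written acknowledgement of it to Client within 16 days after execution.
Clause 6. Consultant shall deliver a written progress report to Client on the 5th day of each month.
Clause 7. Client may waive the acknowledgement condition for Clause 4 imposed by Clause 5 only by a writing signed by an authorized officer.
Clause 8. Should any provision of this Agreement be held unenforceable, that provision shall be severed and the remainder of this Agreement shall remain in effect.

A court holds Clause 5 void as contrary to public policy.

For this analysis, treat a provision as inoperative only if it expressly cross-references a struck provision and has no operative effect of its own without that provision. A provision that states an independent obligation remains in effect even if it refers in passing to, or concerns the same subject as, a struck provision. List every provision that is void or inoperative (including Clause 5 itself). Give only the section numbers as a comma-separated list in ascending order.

5, 7

Clause 5 is struck. Clause 7 merely fixes the waiver condition for Clause 5; with Clause 5 gone it has nothing to operate on and falls away. Although Clause 2 refers to Clause 5, its operative terms do not depend on Clause 5, so it remains in effect. Clause 8 is a severability clause and preserves every provision that can still be given independent effect. The provisions still in force are Clause 1, Clause 2, Clause 3, Clause 4, Clause 6, and Clause 8.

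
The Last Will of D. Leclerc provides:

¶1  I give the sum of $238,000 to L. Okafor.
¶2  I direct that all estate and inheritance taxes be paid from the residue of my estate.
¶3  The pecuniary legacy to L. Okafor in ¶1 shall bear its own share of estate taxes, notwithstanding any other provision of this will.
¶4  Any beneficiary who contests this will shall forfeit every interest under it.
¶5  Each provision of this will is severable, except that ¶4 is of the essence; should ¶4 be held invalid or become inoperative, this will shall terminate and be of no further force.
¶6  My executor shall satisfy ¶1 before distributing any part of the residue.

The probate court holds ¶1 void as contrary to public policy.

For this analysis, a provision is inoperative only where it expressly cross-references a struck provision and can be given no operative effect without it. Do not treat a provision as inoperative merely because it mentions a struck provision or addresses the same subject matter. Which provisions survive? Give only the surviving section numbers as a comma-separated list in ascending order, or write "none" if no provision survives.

2, 4, 5

¶1 is struck. The only function of ¶3 is the tax charge on ¶1, so it cannot stand once ¶1 is removed. ¶6 merely fixes the priority direction for ¶1; with ¶1 gone it has nothing to operate on and falls away. ¶5 makes ¶4 an essential term, but ¶4 is unaffected, so the severability proviso in ¶5 preserves the remaining provisions. ¶2, ¶4, and ¶5 remain in effect.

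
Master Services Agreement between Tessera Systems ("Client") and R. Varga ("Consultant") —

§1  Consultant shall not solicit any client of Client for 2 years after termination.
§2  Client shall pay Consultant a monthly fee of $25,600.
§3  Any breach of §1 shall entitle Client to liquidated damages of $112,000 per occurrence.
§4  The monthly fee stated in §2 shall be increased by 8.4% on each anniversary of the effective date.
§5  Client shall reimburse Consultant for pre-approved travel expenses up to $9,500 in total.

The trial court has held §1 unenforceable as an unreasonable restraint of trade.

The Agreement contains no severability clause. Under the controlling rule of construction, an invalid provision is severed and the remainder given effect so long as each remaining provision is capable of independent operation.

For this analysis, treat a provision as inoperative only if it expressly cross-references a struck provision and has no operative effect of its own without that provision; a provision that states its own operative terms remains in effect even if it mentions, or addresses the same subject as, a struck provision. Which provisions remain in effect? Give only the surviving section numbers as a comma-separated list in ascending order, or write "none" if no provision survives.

§1 is struck. §3 does nothing except set the liquidated-damages amount by reference to §1; with §1 gone it has no independent effect and is inoperative. Under the stated default rule, only provisions that cannot operate independently fall away; the rest are enforced. That leaves §2, §4, and §5 in effect.

2, 4, 5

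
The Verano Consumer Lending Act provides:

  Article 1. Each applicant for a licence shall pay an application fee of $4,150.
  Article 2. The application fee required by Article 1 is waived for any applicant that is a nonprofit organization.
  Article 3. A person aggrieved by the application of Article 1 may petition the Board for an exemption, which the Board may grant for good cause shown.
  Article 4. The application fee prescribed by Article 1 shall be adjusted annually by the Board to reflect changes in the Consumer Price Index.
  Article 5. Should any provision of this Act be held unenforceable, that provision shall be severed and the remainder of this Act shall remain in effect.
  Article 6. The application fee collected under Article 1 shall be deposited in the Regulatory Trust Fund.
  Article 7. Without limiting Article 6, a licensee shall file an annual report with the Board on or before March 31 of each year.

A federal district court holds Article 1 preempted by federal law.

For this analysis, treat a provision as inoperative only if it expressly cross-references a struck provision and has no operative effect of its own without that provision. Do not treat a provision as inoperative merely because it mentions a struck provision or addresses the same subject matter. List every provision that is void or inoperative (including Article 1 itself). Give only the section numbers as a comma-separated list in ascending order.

1, 2, 3, 4, 6

Article 1 is struck. Article 2 does nothing except set the nonprofit waiver of the application fee by reference to Article 1; with Article 1 gone it has no independent effect and is inoperative. Article 3 merely fixes the exemption procedure for Article 1; with Article 1 gone it has nothing to operate on and falls away. Article 4 has no operative effect of its own apart from Article 1 and is therefore inoperative. The whole of Article 6 is the disposition of the application fee, defined by reference to Article 1, so Article 6 cannot stand once Article 1 is removed. Although Article 7 refers to Article 6, its operative terms do not depend on Article 6, so it remains in effect. Under the severability clause in Article 5, the remaining provisions continue in force. The provisions still in force are Article 5 and Article 7.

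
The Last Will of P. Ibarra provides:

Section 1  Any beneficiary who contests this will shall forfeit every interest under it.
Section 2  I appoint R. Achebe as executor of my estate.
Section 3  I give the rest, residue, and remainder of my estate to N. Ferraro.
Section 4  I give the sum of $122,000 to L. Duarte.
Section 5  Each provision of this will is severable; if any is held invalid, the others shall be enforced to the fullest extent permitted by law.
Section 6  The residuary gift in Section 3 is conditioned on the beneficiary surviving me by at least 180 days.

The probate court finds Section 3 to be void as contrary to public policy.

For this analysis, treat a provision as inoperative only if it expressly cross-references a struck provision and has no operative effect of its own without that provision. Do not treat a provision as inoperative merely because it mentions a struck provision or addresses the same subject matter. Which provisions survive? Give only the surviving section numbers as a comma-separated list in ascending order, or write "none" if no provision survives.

1, 2, 4, 5

Section 3 is struck. The only function of Section 6 is the survivorship condition on Section 3, so it cannot stand once Section 3 is removed. Under the severability clause in Section 5, the remaining provisions continue in force. Section 1, Section 2, Section 4, and Section 5 remain in effect.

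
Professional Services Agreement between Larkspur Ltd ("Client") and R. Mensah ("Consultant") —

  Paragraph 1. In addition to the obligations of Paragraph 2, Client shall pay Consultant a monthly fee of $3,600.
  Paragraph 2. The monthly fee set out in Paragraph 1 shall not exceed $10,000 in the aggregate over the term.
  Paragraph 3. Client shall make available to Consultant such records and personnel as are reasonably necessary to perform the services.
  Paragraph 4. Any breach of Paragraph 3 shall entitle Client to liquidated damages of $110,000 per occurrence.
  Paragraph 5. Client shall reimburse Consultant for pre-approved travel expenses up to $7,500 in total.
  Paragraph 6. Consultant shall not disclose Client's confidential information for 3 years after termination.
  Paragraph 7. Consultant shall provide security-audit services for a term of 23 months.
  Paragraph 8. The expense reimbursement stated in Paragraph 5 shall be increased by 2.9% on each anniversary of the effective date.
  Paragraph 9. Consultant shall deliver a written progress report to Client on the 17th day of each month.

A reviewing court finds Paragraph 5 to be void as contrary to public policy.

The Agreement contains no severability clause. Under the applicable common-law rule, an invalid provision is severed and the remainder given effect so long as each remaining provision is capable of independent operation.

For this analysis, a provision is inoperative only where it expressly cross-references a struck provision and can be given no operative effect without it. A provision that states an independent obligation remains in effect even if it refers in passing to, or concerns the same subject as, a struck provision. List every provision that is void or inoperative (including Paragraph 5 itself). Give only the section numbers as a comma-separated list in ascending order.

Paragraph 5 is struck. Paragraph 8 has no operative effect of its own apart from Paragraph 5 and is therefore inoperative. Under the stated default rule, only provisions that cannot operate independently fall away; the rest are enforced. That leaves Paragraph 1, Paragraph 2, Paragraph 3, Paragraph 4, Paragraph 6, Paragraph 7, and Paragraph 9 in effect.

5, 8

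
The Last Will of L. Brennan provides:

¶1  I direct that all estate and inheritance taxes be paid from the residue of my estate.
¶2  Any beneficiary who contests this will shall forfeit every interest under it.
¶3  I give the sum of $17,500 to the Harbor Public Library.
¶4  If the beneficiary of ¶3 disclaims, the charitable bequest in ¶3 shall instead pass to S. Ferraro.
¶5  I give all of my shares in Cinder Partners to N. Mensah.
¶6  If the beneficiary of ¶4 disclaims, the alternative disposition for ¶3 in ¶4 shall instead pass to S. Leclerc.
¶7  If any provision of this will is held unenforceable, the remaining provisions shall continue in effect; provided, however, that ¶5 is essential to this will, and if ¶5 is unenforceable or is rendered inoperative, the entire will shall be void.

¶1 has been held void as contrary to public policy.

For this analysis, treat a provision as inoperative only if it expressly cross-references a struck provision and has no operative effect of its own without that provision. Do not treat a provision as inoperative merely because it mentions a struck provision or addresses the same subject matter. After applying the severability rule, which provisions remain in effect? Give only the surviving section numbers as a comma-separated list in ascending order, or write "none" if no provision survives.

¶1 is struck. Nothing else in the will is defined by reference to ¶1. ¶7 makes ¶5 an essential term, but ¶5 is unaffected, so the severability proviso in ¶7 preserves the remaining provisions. That leaves ¶2, ¶3, ¶4, ¶5, ¶6, and ¶7 in effect.

2, 3, 4, 5, 6, 7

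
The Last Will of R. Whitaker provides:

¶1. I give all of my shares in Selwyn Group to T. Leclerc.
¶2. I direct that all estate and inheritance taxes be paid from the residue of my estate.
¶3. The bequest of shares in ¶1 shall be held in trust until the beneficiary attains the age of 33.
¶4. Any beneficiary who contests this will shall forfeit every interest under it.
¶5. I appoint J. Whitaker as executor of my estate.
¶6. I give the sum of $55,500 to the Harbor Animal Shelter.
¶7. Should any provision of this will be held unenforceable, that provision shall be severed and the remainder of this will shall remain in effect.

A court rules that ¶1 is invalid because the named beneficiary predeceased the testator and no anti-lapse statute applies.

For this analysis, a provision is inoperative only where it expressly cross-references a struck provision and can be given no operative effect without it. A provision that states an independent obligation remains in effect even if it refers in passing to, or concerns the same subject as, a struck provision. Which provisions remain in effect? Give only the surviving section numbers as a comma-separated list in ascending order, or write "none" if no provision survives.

2, 4, 5, 6, 7

¶1 is struck. ¶3 operates only by reference to ¶1, so it falls with ¶1. ¶7 is a severability clause and preserves every provision that can still be given independent effect. ¶2, ¶4, ¶5, ¶6, and ¶7 remain in effect.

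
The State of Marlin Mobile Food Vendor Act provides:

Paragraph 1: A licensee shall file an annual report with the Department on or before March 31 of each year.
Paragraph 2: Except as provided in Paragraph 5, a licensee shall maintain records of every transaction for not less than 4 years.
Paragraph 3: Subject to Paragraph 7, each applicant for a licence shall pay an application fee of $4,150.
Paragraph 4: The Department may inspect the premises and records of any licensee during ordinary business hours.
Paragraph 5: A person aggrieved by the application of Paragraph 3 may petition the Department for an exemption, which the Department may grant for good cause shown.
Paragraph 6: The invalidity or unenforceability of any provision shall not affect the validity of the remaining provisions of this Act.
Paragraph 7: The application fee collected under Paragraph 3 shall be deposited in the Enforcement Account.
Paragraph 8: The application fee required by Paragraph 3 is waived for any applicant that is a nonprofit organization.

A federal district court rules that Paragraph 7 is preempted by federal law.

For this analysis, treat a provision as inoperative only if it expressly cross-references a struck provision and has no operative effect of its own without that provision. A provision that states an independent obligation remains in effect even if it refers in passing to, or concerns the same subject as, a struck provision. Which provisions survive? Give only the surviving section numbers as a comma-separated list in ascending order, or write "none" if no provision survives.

1, 2, 3, 4, 5, 6, 8

Paragraph 7 is struck. Although Paragraph 3 refers to Paragraph 7, its operative terms do not depend on Paragraph 7, so it remains in effect. No other provision's operative terms depend on Paragraph 7. Under the severability clause in Paragraph 6, the remaining provisions continue in force. The provisions still in force are Paragraph 1, Paragraph 2, Paragraph 3, Paragraph 4, Paragraph 5, Paragraph 6, and Paragraph 8.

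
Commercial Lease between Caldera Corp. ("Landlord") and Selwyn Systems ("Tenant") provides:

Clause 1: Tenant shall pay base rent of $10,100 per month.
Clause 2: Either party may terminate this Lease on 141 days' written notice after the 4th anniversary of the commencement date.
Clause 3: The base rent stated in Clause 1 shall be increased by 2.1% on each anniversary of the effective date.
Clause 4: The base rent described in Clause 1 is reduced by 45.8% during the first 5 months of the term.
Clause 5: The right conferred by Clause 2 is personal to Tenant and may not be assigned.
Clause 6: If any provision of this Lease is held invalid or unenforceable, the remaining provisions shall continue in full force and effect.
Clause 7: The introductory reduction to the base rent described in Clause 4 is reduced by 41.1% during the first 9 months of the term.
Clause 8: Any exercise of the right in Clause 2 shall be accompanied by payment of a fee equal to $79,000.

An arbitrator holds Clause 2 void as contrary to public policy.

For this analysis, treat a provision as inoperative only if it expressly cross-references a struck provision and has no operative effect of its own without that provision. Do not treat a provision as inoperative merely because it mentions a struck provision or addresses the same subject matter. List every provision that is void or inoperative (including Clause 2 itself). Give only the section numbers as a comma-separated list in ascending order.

2, 5, 8

Clause 2 is struck. Clause 5 operates only by reference to Clause 2, so it falls with Clause 2. Clause 8 has no operative effect of its own apart from Clause 2 and is therefore inoperative. Under the severability clause in Clause 6, the remaining provisions continue in force. The provisions still in force are Clause 1, Clause 3, Clause 4, Clause 6, and Clause 7.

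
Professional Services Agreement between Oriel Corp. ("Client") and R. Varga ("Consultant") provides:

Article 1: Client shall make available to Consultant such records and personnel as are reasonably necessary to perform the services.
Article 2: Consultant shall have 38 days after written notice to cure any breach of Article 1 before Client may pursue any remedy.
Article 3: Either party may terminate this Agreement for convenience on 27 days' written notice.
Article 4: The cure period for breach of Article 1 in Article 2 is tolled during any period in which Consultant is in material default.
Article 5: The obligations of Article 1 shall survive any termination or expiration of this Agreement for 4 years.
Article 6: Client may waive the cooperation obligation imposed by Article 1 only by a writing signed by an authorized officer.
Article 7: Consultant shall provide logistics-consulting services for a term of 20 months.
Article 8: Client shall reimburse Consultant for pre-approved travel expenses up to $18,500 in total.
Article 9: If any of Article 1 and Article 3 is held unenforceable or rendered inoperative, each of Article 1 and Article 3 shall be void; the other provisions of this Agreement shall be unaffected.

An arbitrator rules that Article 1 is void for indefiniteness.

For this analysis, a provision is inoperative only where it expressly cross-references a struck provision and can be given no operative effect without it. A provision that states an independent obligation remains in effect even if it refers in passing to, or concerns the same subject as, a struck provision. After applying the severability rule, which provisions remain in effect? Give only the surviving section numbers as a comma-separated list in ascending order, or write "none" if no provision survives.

7, 8, 9

Article 1 is struck. The only function of Article 2 is the cure period for breach of Article 1, so it cannot stand once Article 1 is removed. Article 5 merely fixes the survival period for Article 1; with Article 1 gone it has nothing to operate on and falls away. Article 6 operates only by reference to Article 1, so it falls with Article 1. The whole of Article 4 is the tolling of the cure period for breach of Article 1, defined by reference to Article 2, so Article 4 cannot stand once Article 2 is removed. Article 9 declares Article 1 and Article 3 mutually dependent; since one of them has fallen, all of them are of no effect. That brings down Article 3 as well. The remainder continues in force under Article 9. The provisions still in force are Article 7, Article 8, and Article 9.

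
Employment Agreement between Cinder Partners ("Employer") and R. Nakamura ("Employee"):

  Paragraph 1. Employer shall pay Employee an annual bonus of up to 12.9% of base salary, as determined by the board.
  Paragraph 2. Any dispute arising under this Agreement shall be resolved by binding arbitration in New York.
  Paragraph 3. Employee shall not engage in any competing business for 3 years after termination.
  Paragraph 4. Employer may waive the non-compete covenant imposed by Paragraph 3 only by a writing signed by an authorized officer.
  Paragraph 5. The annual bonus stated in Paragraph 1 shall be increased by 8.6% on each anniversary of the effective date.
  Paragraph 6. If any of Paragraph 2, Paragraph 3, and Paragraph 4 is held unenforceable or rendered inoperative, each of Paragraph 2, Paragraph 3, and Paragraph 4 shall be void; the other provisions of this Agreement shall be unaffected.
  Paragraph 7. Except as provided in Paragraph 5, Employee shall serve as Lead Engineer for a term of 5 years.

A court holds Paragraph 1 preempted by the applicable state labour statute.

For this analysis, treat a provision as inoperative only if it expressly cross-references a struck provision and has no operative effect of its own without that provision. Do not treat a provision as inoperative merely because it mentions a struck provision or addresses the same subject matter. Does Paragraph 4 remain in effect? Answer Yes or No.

Yes

Paragraph 1 is struck. The whole of Paragraph 5 is the escalation of the annual bonus, defined by reference to Paragraph 1, so Paragraph 5 cannot stand once Paragraph 1 is removed. Although Paragraph 7 refers to Paragraph 5, its operative terms do not depend on Paragraph 5, so it remains in effect. Paragraph 6 ties Paragraph 2, Paragraph 3, and Paragraph 4 together, but none of those is affected here; the remaining provisions continue in force under Paragraph 6. Paragraph 2, Paragraph 3, Paragraph 4, Paragraph 6, and Paragraph 7 remain in effect. Paragraph 4 is among the surviving provisions, so the answer is yes.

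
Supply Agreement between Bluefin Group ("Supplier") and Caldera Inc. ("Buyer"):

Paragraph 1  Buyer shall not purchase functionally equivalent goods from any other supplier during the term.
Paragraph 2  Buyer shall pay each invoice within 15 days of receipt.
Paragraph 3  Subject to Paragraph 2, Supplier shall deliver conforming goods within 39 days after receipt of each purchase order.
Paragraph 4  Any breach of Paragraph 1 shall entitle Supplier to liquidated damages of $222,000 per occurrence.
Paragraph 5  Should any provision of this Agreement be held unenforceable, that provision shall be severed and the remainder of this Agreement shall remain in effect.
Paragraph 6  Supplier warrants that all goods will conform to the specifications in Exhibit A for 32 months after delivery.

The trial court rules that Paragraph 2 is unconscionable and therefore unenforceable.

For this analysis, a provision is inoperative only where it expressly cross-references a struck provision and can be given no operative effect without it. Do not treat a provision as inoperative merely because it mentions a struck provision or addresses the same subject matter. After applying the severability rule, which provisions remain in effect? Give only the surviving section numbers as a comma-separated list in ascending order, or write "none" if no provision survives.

1, 3, 4, 5, 6

Paragraph 2 is struck. Although Paragraph 3 refers to Paragraph 2, its operative terms do not depend on Paragraph 2, so it remains in effect. No other provision's operative terms depend on Paragraph 2. Paragraph 5 is a severability clause and preserves every provision that can still be given independent effect. The provisions still in force are Paragraph 1, Paragraph 3, Paragraph 4, Paragraph 5, and Paragraph 6.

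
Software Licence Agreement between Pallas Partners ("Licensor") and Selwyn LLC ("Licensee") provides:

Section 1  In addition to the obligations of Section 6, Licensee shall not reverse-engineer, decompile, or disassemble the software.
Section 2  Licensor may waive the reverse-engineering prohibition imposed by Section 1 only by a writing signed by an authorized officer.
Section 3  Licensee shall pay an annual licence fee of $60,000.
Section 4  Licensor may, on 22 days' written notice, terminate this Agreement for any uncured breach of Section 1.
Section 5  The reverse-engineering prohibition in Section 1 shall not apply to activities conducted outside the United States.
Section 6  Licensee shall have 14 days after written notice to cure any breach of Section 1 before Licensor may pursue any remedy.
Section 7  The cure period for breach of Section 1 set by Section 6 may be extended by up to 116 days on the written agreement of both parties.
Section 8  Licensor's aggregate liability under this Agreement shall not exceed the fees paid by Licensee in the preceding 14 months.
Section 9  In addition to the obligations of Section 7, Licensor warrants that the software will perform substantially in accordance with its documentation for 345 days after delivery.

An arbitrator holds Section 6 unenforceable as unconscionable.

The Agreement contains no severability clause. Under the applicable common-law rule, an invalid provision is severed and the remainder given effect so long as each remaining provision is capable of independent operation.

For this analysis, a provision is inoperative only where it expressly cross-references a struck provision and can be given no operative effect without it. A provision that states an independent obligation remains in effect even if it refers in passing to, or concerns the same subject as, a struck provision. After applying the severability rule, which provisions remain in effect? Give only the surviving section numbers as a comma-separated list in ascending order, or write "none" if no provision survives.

1, 2, 3, 4, 5, 8, 9

Section 6 is struck. The whole of Section 7 is the extension of the cure period for breach of Section 1, defined by reference to Section 6, so Section 7 cannot stand once Section 6 is removed. Although Section 9 refers to Section 7, its operative terms do not depend on Section 7, so it remains in effect. Although Section 1 refers to Section 6, its operative terms do not depend on Section 6, so it remains in effect. With no severability clause, the stated default rule severs what cannot stand and enforces each remaining provision that can operate on its own. Section 1, Section 2, Section 3, Section 4, Section 5, Section 8, and Section 9 remain in effect.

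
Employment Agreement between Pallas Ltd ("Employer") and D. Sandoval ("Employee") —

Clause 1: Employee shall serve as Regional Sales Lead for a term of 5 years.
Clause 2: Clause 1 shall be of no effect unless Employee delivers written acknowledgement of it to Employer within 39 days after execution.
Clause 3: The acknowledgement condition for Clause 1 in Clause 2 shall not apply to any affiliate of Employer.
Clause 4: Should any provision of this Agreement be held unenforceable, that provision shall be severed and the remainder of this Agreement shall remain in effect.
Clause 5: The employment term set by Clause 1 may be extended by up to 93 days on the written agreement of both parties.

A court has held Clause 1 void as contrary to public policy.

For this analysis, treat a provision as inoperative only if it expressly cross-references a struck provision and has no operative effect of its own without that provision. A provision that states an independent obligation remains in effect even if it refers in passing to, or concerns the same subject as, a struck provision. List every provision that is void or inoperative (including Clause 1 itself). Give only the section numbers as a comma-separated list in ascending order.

1, 2, 3, 5

Clause 1 is struck. Clause 2 has no operative effect of its own apart from Clause 1 and is therefore inoperative. The whole of Clause 5 is the extension of the employment term, defined by reference to Clause 1, so Clause 5 cannot stand once Clause 1 is removed. The whole of Clause 3 is the carve-out from the acknowledgement condition for Clause 1, defined by reference to Clause 2, so Clause 3 cannot stand once Clause 2 is removed. Clause 4 is a severability clause and preserves every provision that can still be given independent effect. Only Clause 4 remains in effect.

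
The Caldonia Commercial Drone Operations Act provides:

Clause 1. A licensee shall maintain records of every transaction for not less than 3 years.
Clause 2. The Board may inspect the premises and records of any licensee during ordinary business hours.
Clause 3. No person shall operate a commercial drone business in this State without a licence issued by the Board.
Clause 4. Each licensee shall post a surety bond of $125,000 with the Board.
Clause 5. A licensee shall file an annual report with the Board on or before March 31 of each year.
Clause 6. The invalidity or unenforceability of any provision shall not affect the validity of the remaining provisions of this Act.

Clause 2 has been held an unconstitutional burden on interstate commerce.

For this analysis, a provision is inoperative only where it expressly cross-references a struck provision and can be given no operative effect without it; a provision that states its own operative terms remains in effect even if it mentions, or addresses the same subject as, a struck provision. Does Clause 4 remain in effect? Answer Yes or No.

Clause 2 is struck. No other provision's operative terms depend on Clause 2. Under the severability clause in Clause 6, the remaining provisions continue in force. The provisions still in force are Clause 1, Clause 3, Clause 4, Clause 5, and Clause 6. Clause 4 is among the surviving provisions, so the answer is yes.

Yes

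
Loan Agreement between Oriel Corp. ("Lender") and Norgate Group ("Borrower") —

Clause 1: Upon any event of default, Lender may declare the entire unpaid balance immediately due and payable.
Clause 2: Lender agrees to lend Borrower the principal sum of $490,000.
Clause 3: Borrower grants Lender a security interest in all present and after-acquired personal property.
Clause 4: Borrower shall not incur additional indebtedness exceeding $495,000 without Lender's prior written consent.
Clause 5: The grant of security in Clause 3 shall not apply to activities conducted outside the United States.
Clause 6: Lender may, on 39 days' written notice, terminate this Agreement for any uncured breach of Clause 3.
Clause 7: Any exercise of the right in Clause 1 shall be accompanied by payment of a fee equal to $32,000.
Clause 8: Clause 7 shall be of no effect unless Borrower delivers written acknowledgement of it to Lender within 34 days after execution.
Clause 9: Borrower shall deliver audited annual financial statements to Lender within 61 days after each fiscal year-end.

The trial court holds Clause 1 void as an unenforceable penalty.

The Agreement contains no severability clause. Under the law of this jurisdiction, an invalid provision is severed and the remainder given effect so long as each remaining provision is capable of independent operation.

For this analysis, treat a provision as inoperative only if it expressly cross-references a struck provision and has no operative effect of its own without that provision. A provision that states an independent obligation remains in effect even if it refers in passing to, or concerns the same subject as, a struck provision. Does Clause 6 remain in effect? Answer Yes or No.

Clause 1 is struck. Clause 7 has no operative effect of its own apart from Clause 1 and is therefore inoperative. Clause 8 has no operative effect of its own apart from Clause 7 and is therefore inoperative. With no severability clause, the stated default rule severs what cannot stand and enforces each remaining provision that can operate on its own. Clause 2, Clause 3, Clause 4, Clause 5, Clause 6, and Clause 9 remain in effect. Clause 6 is among the surviving provisions, so the answer is yes.

Yes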